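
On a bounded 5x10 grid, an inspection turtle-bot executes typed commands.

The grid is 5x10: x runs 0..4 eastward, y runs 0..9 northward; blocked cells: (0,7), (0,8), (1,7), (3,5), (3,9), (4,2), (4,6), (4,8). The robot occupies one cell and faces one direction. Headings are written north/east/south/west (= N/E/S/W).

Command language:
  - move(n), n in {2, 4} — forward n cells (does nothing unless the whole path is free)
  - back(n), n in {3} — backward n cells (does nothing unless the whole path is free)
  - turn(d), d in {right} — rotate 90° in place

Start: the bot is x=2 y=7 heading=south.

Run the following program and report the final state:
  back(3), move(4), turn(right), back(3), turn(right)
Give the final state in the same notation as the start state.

x=2 y=3 heading=north

initial: x=2 y=7 heading=south
step 1 (back(3)): x=2 y=7 heading=south
step 2 (move(4)): x=2 y=3 heading=south
step 3 (turn(right)): x=2 y=3 heading=west
step 4 (back(3)): x=2 y=3 heading=west
step 5 (turn(right)): x=2 y=3 heading=north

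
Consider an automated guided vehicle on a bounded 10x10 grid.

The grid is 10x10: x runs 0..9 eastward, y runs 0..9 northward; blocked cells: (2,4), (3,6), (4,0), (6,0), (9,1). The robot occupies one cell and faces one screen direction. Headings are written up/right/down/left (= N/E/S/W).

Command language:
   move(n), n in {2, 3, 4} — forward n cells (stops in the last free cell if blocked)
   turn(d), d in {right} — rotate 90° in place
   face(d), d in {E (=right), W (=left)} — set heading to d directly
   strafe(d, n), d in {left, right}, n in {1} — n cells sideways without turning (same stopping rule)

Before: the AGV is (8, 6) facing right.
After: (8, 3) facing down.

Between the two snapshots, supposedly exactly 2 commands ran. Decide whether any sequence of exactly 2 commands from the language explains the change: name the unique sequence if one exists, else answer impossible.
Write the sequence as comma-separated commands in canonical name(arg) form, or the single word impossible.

turn(right), move(3)

key: cell and facing (now S) both changed — the 2 commands mix motion and turning
initial: (8, 6) facing right
1. turn(right) → (8, 6) facing down
2. move(3) → (8, 3) facing down
uniquely the one of 64 2-step routes that fits.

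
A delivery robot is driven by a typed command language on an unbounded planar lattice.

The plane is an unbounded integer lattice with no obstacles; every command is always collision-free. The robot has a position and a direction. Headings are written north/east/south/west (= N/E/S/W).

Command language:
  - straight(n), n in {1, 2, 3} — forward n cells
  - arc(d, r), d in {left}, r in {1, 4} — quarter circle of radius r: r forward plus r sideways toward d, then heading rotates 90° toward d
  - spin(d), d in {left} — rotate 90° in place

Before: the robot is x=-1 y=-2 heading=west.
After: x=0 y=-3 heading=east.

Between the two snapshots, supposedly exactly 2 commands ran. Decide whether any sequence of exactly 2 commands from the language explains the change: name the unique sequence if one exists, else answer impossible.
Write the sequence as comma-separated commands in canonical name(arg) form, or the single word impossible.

key: order matters: swapping spin(left) and arc(left, 1) lands elsewhere
start: x=-1 y=-2 heading=west
step 1 (spin(left)): x=-1 y=-2 heading=south
step 2 (arc(left, 1)): x=0 y=-3 heading=east
no other 2-command option fits: unique.

spin(left), arc(left, 1)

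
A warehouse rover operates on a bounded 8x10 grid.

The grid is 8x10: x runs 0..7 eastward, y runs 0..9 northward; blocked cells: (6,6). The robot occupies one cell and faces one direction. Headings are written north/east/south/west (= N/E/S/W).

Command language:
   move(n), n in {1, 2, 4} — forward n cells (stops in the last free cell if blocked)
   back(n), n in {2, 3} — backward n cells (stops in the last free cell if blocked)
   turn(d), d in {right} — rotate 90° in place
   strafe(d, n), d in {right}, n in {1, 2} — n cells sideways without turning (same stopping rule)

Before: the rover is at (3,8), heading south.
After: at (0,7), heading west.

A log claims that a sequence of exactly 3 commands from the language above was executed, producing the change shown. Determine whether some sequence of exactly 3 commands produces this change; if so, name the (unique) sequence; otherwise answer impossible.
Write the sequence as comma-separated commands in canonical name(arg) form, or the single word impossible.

move(1), turn(right), move(4)

key: move(4) runs into the grid edge before its full distance
initial: at (3,8), heading south
t=1 move(1) ⇒ at (3,7), heading south
t=2 turn(right) ⇒ at (3,7), heading west
t=3 move(4) ⇒ at (0,7), heading west
no other 3-command option fits: unique.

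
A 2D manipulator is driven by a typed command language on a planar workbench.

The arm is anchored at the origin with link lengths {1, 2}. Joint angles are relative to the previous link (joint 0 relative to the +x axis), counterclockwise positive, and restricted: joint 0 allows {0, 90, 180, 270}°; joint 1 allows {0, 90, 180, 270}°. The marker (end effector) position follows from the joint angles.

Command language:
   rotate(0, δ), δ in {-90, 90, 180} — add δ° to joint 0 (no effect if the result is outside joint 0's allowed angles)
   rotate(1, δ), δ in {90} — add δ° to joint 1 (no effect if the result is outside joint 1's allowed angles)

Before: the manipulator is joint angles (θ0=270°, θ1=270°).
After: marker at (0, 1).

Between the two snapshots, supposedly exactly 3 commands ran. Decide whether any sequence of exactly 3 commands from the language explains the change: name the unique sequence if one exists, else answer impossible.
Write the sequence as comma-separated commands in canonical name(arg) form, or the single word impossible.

rotate(1, 90), rotate(1, 90), rotate(1, 90)

t0: joint angles (θ0=270°, θ1=270°)
[1] after rotate(1, 90): joint angles (θ0=270°, θ1=0°)
[2] after rotate(1, 90): joint angles (θ0=270°, θ1=90°)
[3] after rotate(1, 90): joint angles (θ0=270°, θ1=180°)
no rival 3-sequence matches.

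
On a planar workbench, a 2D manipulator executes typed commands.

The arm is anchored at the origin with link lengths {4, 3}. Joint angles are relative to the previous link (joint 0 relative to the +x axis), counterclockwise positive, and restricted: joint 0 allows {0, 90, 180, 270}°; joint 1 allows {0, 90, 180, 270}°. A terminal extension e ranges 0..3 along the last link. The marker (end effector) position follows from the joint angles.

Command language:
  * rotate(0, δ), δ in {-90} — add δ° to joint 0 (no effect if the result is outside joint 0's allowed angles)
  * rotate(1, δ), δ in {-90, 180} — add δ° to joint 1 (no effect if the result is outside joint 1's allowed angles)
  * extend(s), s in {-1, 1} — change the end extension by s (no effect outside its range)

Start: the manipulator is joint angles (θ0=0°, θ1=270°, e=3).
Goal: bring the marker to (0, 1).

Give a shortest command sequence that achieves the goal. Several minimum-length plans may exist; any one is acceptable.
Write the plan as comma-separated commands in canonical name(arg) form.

from: joint angles (θ0=0°, θ1=270°, e=3)
step 1 (rotate(1, -90)): joint angles (θ0=0°, θ1=180°, e=3)
step 2 (extend(-1)): joint angles (θ0=0°, θ1=180°, e=2)
step 3 (rotate(0, -90)): joint angles (θ0=270°, θ1=180°, e=2)
no 2-step plan works, so 3 is optimal.

rotate(1, -90), extend(-1), rotate(0, -90)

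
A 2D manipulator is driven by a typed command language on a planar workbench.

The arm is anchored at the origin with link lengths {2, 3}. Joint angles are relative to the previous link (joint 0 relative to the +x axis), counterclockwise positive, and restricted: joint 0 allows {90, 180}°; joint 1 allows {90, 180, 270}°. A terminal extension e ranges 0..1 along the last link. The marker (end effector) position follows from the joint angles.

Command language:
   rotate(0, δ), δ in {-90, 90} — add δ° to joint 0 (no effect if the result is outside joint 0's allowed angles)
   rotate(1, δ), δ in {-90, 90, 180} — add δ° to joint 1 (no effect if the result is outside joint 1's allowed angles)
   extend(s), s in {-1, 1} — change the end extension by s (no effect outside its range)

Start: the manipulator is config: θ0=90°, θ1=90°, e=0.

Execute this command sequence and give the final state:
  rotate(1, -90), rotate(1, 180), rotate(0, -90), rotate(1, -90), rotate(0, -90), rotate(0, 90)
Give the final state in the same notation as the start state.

config: θ0=180°, θ1=180°, e=0

initial: config: θ0=90°, θ1=90°, e=0
t=1 rotate(1, -90) ⇒ config: θ0=90°, θ1=90°, e=0
t=2 rotate(1, 180) ⇒ config: θ0=90°, θ1=270°, e=0
t=3 rotate(0, -90) ⇒ config: θ0=90°, θ1=270°, e=0
t=4 rotate(1, -90) ⇒ config: θ0=90°, θ1=180°, e=0
t=5 rotate(0, -90) ⇒ config: θ0=90°, θ1=180°, e=0
t=6 rotate(0, 90) ⇒ config: θ0=180°, θ1=180°, e=0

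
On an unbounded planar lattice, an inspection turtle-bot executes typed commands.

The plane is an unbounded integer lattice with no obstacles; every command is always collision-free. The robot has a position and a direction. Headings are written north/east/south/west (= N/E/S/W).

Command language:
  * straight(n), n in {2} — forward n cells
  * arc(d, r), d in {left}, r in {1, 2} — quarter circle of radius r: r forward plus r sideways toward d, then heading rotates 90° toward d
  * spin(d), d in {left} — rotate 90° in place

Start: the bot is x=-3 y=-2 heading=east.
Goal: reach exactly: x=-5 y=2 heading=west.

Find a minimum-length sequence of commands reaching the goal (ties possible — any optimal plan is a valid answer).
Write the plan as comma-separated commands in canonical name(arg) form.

t0: x=-3 y=-2 heading=east
t=1 arc(left, 2) ⇒ x=-1 y=0 heading=north
t=2 arc(left, 2) ⇒ x=-3 y=2 heading=west
t=3 straight(2) ⇒ x=-5 y=2 heading=west
no 2-step plan works, so 3 is optimal.

arc(left, 2), arc(left, 2), straight(2)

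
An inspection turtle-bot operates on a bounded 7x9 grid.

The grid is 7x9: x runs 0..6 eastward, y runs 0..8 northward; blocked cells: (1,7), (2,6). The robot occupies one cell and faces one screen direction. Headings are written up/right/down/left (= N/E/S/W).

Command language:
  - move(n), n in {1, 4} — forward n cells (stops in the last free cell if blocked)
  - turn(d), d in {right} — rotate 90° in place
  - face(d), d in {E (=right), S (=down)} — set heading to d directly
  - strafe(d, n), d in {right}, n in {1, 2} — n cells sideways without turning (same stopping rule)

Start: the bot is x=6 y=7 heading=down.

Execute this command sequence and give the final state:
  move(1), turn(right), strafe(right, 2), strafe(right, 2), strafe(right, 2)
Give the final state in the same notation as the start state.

x=6 y=8 heading=left

t0: x=6 y=7 heading=down
step 1 (move(1)): x=6 y=6 heading=down
step 2 (turn(right)): x=6 y=6 heading=left
step 3 (strafe(right, 2)): x=6 y=8 heading=left
step 4 (strafe(right, 2)): x=6 y=8 heading=left
step 5 (strafe(right, 2)): x=6 y=8 heading=left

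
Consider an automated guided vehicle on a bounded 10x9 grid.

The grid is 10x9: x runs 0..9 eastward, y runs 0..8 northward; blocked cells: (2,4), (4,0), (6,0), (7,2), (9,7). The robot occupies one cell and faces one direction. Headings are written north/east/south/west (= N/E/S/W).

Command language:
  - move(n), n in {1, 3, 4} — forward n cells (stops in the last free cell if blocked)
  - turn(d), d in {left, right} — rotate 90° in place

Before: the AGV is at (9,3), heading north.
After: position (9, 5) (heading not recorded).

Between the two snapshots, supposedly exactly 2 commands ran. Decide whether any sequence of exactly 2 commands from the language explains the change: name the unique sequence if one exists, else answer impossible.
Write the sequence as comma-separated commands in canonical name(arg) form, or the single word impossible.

t0: at (9,3), heading north
[1] after move(1): at (9,4), heading north
[2] after move(1): at (9,5), heading north
no rival 2-sequence matches.

move(1), move(1)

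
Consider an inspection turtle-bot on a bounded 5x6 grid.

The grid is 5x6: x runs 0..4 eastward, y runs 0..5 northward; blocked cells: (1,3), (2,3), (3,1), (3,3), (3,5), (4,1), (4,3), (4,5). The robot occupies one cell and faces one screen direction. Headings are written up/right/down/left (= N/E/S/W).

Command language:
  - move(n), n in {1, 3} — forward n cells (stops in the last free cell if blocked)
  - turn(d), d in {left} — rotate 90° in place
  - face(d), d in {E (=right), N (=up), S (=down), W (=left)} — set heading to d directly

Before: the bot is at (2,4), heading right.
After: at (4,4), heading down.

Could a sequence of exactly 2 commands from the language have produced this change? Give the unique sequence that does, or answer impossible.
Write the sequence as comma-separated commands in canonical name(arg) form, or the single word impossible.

move(3), face(S)

key: running face(S) before move(3) would end elsewhere — order is forced
initial: at (2,4), heading right
1. move(3) → at (4,4), heading right
2. face(S) → at (4,4), heading down
no rival 2-sequence matches.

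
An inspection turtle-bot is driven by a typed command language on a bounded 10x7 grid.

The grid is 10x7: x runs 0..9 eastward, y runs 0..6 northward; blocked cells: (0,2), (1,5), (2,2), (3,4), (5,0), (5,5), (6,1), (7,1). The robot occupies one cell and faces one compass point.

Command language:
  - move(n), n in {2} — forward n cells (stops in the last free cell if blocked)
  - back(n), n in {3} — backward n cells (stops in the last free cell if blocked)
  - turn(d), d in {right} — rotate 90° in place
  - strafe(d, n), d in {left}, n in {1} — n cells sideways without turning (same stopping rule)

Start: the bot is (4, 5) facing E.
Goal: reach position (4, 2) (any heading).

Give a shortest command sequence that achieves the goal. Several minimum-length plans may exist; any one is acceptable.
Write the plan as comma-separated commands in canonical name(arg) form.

from: (4, 5) facing E
[1] after strafe(left, 1): (4, 6) facing E
[2] after turn(right): (4, 6) facing S
[3] after move(2): (4, 4) facing S
[4] after move(2): (4, 2) facing S
minimal: 4 command(s), checked below 4.

strafe(left, 1), turn(right), move(2), move(2)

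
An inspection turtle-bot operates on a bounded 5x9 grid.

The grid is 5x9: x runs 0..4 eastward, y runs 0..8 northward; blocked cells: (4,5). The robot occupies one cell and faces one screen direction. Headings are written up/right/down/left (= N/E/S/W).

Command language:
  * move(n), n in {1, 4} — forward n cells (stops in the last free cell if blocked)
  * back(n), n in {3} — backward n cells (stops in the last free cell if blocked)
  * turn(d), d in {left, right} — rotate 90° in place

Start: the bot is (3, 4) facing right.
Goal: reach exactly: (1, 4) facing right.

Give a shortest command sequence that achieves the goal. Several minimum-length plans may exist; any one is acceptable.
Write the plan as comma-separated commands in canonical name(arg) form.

begin: (3, 4) facing right
[1] after move(1): (4, 4) facing right
[2] after back(3): (1, 4) facing right
shorter routes all fall short; 2 is best.

move(1), back(3)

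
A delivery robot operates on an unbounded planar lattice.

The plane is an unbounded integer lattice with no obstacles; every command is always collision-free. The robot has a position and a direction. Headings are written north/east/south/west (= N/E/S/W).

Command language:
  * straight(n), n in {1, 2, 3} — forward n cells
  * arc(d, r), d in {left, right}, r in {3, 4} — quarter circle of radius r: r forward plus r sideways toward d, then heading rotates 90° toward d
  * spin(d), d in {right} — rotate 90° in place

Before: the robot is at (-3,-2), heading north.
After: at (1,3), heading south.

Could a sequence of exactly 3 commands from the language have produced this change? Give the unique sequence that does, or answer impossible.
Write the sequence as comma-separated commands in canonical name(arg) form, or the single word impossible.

straight(1), arc(right, 4), spin(right)

key: cell and facing (now S) both changed — the 3 commands mix motion and turning
t0: at (-3,-2), heading north
[1] after straight(1): at (-3,-1), heading north
[2] after arc(right, 4): at (1,3), heading east
[3] after spin(right): at (1,3), heading south
all 512 alternatives checked — unique.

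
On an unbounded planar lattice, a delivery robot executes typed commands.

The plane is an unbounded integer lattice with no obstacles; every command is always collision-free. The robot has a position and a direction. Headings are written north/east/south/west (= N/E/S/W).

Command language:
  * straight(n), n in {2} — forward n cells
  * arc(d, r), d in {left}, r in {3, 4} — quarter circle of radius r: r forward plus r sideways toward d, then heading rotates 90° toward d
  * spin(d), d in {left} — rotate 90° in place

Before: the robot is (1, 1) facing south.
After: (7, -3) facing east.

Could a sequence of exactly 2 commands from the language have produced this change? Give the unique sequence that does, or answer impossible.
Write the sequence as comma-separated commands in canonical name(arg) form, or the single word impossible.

arc(left, 4), straight(2)

key: cell and facing (now E) both changed — the 2 commands mix motion and turning
from: (1, 1) facing south
1. arc(left, 4) → (5, -3) facing east
2. straight(2) → (7, -3) facing east
uniquely the one of 16 2-step routes that fits.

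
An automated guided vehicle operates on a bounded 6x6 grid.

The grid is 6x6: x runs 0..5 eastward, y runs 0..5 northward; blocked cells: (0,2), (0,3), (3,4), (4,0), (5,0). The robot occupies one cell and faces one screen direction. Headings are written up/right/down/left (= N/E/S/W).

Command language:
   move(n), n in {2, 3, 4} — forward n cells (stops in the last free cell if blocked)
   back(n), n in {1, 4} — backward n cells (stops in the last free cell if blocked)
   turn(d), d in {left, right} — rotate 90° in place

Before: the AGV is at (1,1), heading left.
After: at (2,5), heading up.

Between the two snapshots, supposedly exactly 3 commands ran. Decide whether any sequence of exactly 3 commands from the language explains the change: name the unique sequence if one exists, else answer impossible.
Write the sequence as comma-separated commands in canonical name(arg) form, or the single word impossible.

back(1), turn(right), move(4)

key: running move(4) before back(1) would end elsewhere — order is forced
begin: at (1,1), heading left
[1] after back(1): at (2,1), heading left
[2] after turn(right): at (2,1), heading up
[3] after move(4): at (2,5), heading up
all 343 alternatives checked — unique.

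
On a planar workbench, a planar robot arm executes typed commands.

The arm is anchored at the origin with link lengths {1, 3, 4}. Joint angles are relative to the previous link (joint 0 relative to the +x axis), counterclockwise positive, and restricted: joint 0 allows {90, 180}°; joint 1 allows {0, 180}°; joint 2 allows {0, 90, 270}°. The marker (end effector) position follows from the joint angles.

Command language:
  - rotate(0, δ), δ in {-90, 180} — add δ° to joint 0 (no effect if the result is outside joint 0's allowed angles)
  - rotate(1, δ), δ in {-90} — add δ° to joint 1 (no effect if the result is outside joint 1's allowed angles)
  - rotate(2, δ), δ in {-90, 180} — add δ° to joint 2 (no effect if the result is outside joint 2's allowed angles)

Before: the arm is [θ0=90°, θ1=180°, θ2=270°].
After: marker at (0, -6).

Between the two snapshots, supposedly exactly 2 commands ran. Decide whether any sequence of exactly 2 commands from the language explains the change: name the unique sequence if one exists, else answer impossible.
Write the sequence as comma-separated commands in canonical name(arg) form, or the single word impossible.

rotate(2, 180), rotate(2, -90)

key: order matters: swapping rotate(2, 180) and rotate(2, -90) lands elsewhere
begin: [θ0=90°, θ1=180°, θ2=270°]
step 1 (rotate(2, 180)): [θ0=90°, θ1=180°, θ2=90°]
step 2 (rotate(2, -90)): [θ0=90°, θ1=180°, θ2=0°]
no other 2-command option fits: unique.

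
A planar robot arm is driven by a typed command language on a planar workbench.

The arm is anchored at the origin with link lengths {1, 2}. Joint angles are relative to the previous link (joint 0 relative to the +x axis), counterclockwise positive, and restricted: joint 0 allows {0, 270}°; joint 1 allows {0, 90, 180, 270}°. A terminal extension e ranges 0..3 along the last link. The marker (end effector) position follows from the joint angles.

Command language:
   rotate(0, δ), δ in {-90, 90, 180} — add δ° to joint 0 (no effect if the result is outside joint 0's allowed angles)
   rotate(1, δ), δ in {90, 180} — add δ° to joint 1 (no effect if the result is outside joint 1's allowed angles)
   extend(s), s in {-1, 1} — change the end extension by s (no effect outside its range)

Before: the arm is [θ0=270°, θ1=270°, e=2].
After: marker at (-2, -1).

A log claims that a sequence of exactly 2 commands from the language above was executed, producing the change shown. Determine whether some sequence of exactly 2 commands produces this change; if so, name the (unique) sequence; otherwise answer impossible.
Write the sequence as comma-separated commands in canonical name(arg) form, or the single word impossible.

extend(-1), extend(-1)

start: [θ0=270°, θ1=270°, e=2]
1. extend(-1) → [θ0=270°, θ1=270°, e=1]
2. extend(-1) → [θ0=270°, θ1=270°, e=0]
all 49 alternatives checked — unique.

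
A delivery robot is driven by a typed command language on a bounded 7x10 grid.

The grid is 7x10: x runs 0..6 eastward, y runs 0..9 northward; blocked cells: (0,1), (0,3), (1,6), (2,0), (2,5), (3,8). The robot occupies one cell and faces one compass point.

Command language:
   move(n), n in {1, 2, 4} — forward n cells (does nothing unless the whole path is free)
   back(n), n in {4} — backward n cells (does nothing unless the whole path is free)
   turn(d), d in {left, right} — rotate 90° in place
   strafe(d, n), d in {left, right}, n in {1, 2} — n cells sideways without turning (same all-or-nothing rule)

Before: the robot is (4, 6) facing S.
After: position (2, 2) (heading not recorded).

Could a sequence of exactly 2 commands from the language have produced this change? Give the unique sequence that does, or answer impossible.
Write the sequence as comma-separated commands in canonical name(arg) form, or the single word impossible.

move(4), strafe(right, 2)

key: running strafe(right, 2) before move(4) would end elsewhere — order is forced
begin: (4, 6) facing S
1. move(4) → (4, 2) facing S
2. strafe(right, 2) → (2, 2) facing S
all 100 alternatives checked — unique.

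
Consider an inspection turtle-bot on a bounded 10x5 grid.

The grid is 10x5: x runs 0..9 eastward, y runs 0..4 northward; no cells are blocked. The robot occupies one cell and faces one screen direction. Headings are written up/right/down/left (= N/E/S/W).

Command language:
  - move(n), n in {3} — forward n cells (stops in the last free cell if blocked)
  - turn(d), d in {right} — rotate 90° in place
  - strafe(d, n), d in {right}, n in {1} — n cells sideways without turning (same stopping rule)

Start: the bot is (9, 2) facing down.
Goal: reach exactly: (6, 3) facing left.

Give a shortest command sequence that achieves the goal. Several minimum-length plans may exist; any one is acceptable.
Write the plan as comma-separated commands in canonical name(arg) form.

t0: (9, 2) facing down
1. turn(right) → (9, 2) facing left
2. strafe(right, 1) → (9, 3) facing left
3. move(3) → (6, 3) facing left
nothing shorter than 3 reaches the goal.

turn(right), strafe(right, 1), move(3)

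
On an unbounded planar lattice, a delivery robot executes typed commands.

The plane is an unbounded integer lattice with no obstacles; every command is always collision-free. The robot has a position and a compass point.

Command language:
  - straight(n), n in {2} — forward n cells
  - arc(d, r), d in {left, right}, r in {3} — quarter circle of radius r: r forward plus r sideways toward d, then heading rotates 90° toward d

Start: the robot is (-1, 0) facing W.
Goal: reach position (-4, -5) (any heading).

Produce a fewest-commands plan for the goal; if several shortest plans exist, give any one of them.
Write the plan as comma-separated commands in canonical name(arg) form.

start: (-1, 0) facing W
step 1 (arc(left, 3)): (-4, -3) facing S
step 2 (straight(2)): (-4, -5) facing S
minimal: 2 command(s), checked below 2.

arc(left, 3), straight(2)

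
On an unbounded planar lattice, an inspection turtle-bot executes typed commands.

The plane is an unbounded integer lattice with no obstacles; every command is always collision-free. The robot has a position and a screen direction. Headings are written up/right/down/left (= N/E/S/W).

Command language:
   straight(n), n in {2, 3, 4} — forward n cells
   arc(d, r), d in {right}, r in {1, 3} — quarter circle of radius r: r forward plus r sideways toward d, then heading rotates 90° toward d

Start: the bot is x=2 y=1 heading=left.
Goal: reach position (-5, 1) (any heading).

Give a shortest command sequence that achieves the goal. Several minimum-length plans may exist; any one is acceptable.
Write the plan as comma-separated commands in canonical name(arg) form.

from: x=2 y=1 heading=left
t=1 straight(3) ⇒ x=-1 y=1 heading=left
t=2 straight(4) ⇒ x=-5 y=1 heading=left
no 1-step plan works, so 2 is optimal.

straight(3), straight(4)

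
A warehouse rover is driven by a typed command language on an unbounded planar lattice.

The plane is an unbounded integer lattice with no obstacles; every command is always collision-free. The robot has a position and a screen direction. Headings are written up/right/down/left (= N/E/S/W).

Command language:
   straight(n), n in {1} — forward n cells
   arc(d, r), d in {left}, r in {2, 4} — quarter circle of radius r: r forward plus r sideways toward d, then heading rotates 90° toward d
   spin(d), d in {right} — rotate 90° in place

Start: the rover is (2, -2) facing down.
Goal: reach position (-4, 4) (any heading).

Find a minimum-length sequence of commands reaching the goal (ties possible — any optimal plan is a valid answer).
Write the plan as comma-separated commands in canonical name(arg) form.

spin(right), spin(right), arc(left, 4), spin(right), arc(left, 2)

start: (2, -2) facing down
1. spin(right) → (2, -2) facing left
2. spin(right) → (2, -2) facing up
3. arc(left, 4) → (-2, 2) facing left
4. spin(right) → (-2, 2) facing up
5. arc(left, 2) → (-4, 4) facing left
no 4-step plan works, so 5 is optimal.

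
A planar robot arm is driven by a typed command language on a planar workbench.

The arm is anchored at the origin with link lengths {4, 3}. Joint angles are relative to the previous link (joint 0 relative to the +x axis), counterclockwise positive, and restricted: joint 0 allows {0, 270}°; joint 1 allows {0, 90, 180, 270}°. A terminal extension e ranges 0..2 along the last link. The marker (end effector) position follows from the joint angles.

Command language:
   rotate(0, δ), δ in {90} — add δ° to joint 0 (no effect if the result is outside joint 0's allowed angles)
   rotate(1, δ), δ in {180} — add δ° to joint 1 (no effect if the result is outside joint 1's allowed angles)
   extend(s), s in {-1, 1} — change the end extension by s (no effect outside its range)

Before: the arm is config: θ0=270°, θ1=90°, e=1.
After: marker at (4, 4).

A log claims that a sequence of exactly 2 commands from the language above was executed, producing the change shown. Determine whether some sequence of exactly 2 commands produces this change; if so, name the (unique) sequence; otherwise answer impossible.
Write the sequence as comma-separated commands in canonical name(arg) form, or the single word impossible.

initial: config: θ0=270°, θ1=90°, e=1
[1] after rotate(0, 90): config: θ0=0°, θ1=90°, e=1
[2] after rotate(0, 90): config: θ0=0°, θ1=90°, e=1
uniquely the one of 16 2-step routes that fits.

rotate(0, 90), rotate(0, 90)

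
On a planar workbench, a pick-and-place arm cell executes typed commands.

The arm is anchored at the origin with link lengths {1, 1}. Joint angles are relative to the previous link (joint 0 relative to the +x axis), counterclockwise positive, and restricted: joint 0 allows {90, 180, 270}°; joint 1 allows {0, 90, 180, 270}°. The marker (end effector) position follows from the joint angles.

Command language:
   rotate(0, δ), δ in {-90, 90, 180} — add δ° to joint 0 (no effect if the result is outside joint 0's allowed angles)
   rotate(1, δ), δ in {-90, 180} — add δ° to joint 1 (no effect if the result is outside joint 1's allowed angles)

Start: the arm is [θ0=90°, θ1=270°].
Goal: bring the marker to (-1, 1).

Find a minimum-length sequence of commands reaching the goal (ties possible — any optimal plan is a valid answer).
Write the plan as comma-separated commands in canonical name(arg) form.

rotate(1, 180)

t0: [θ0=90°, θ1=270°]
[1] after rotate(1, 180): [θ0=90°, θ1=90°]
nothing shorter than 1 reaches the goal.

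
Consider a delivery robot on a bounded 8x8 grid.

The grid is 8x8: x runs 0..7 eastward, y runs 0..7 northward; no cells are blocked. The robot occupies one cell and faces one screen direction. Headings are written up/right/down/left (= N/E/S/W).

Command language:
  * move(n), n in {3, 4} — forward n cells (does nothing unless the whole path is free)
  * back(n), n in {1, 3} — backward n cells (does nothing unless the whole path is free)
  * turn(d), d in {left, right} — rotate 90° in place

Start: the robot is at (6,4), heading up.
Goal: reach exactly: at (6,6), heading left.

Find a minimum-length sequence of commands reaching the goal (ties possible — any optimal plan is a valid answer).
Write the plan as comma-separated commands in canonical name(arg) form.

start: at (6,4), heading up
t=1 back(1) ⇒ at (6,3), heading up
t=2 move(3) ⇒ at (6,6), heading up
t=3 turn(left) ⇒ at (6,6), heading left
no 2-step plan works, so 3 is optimal.

back(1), move(3), turn(left)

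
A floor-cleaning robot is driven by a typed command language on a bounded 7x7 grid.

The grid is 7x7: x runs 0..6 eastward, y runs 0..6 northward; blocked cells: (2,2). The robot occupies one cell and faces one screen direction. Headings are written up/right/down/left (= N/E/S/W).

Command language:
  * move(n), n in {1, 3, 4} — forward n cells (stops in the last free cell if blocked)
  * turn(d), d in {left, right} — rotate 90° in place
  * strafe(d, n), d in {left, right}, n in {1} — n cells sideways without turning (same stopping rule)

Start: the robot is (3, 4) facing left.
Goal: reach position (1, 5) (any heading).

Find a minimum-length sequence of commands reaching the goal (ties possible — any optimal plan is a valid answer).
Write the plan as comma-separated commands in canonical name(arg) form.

strafe(right, 1), move(1), move(1)

from: (3, 4) facing left
step 1 (strafe(right, 1)): (3, 5) facing left
step 2 (move(1)): (2, 5) facing left
step 3 (move(1)): (1, 5) facing left
nothing shorter than 3 reaches the goal.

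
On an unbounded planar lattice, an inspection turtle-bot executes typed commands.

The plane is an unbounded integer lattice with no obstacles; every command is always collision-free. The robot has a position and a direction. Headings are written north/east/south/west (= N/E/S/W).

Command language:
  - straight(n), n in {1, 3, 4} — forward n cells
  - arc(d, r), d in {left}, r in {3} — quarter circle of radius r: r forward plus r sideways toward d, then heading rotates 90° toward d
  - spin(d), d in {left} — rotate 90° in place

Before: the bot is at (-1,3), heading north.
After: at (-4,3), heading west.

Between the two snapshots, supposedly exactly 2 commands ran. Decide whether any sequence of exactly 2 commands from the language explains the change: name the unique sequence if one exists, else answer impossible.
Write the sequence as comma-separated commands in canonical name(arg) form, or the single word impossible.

key: order matters: swapping spin(left) and straight(3) lands elsewhere
initial: at (-1,3), heading north
step 1 (spin(left)): at (-1,3), heading west
step 2 (straight(3)): at (-4,3), heading west
all 25 alternatives checked — unique.

spin(left), straight(3)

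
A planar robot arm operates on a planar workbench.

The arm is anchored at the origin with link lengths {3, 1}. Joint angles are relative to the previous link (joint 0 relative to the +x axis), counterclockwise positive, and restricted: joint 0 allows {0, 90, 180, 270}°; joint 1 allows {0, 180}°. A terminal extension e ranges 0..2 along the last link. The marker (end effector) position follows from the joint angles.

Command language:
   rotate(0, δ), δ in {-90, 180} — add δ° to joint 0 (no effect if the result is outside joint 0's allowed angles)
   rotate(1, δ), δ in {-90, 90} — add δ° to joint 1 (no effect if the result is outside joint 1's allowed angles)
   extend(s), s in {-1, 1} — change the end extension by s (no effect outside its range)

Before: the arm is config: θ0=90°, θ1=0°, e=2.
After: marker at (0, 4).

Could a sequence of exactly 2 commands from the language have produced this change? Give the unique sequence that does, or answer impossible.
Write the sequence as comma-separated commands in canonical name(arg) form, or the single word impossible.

start: config: θ0=90°, θ1=0°, e=2
t=1 extend(-1) ⇒ config: θ0=90°, θ1=0°, e=1
t=2 extend(-1) ⇒ config: θ0=90°, θ1=0°, e=0
no rival 2-sequence matches.

extend(-1), extend(-1)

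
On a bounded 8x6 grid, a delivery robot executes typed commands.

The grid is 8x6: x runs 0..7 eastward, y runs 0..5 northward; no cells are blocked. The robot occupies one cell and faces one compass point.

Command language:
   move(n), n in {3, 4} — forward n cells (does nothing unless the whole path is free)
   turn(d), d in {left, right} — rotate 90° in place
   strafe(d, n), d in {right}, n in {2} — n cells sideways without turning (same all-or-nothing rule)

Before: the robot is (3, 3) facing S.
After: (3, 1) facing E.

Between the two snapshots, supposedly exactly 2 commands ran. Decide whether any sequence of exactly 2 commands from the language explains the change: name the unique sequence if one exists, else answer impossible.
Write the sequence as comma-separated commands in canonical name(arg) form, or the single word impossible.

turn(left), strafe(right, 2)

key: cell and facing (now E) both changed — the 2 commands mix motion and turning
initial: (3, 3) facing S
t=1 turn(left) ⇒ (3, 3) facing E
t=2 strafe(right, 2) ⇒ (3, 1) facing E
uniquely the one of 25 2-step routes that fits.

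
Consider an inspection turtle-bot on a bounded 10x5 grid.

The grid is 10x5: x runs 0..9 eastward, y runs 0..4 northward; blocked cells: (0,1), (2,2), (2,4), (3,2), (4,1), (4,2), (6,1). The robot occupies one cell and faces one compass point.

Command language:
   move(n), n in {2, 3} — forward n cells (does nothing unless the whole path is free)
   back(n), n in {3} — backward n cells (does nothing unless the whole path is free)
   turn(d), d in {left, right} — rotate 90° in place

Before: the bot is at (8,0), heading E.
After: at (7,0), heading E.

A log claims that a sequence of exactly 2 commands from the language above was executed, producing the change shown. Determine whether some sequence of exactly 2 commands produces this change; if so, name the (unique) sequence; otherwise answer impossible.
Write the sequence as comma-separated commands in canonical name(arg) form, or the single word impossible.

key: heading stays E — no command in the sequence turns
from: at (8,0), heading E
t=1 back(3) ⇒ at (5,0), heading E
t=2 move(2) ⇒ at (7,0), heading E
no other 2-command option fits: unique.

back(3), move(2)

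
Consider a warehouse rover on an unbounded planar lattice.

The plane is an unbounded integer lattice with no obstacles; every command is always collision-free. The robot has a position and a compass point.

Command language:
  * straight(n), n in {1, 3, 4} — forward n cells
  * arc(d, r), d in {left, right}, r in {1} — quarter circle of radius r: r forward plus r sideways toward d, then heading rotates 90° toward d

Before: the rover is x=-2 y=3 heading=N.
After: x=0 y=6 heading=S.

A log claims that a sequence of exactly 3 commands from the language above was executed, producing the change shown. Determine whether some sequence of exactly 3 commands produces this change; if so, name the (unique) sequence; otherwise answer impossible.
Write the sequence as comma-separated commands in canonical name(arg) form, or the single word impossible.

key: order matters: swapping straight(3) and arc(right, 1) lands elsewhere
initial: x=-2 y=3 heading=N
step 1 (straight(3)): x=-2 y=6 heading=N
step 2 (arc(right, 1)): x=-1 y=7 heading=E
step 3 (arc(right, 1)): x=0 y=6 heading=S
uniquely the one of 125 3-step routes that fits.

straight(3), arc(right, 1), arc(right, 1)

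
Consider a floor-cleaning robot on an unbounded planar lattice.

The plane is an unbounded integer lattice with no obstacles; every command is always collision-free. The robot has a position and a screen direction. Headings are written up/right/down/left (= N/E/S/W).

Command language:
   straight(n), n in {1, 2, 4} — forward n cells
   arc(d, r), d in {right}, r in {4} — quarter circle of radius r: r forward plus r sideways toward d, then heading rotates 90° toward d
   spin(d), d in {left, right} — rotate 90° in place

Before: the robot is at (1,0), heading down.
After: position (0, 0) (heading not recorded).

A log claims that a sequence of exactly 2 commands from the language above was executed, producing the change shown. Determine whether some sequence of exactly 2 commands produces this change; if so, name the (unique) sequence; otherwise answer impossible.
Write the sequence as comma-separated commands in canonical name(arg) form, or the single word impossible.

spin(right), straight(1)

key: running straight(1) before spin(right) would end elsewhere — order is forced
start: at (1,0), heading down
step 1 (spin(right)): at (1,0), heading left
step 2 (straight(1)): at (0,0), heading left
no rival 2-sequence matches.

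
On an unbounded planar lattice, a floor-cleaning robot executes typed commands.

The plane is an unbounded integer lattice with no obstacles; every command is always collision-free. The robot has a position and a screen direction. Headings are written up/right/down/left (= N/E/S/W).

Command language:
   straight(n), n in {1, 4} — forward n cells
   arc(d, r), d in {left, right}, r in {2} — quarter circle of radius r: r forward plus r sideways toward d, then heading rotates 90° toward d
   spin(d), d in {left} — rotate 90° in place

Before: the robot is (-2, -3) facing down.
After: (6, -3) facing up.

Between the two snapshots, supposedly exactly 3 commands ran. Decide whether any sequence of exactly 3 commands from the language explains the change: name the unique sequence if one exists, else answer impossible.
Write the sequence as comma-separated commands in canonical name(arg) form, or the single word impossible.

arc(left, 2), straight(4), arc(left, 2)

key: cell and facing (now N) both changed — the 3 commands mix motion and turning
begin: (-2, -3) facing down
[1] after arc(left, 2): (0, -5) facing right
[2] after straight(4): (4, -5) facing right
[3] after arc(left, 2): (6, -3) facing up
uniquely the one of 125 3-step routes that fits.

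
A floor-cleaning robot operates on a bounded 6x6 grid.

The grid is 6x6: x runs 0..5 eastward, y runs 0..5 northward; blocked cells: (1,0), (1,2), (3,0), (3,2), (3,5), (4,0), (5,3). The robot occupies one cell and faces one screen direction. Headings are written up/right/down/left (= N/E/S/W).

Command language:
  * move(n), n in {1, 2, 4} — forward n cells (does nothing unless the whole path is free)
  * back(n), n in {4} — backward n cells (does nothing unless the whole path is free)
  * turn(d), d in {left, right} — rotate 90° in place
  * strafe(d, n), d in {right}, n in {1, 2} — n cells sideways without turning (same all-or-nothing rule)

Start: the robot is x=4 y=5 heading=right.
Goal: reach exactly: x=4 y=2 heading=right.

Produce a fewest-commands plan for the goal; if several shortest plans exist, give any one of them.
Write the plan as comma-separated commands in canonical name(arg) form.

strafe(right, 1), strafe(right, 2)

begin: x=4 y=5 heading=right
t=1 strafe(right, 1) ⇒ x=4 y=4 heading=right
t=2 strafe(right, 2) ⇒ x=4 y=2 heading=right
nothing shorter than 2 reaches the goal.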